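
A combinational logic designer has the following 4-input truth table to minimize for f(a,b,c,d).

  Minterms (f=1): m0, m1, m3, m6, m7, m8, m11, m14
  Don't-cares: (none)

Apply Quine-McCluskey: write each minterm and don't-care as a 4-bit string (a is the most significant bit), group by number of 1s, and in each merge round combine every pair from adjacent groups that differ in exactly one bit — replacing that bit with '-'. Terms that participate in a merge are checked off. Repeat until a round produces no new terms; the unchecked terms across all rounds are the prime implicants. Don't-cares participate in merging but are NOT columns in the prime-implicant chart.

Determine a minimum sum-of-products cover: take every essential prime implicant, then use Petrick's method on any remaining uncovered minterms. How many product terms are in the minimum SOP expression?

5

[col 0] 0000*, 0001*, 0011*, 0110*, 0111*, 1000*, 1011*, 1110*
[col 1] -000, -011, -110, 0-11, 00-1, 000-, 011-
Prime implicants: -000, -011, -110, 0-11, 00-1, 000-, 011-
PI chart (minterm → PIs covering it):
  0 | -000,000-
  1 | 00-1,000-
  3 | -011,0-11,00-1
  6 | -110,011-
  7 | 0-11,011-
  8 | -000  (sole → essential)
  11 | -011  (sole → essential)
  14 | -110  (sole → essential)
Essential prime implicants: -000, -011, -110
Petrick residual → 0-11, 00-1
Minimum SOP uses 5 PIs: b'c'd' + b'cd + bcd' + a'cd + a'b'd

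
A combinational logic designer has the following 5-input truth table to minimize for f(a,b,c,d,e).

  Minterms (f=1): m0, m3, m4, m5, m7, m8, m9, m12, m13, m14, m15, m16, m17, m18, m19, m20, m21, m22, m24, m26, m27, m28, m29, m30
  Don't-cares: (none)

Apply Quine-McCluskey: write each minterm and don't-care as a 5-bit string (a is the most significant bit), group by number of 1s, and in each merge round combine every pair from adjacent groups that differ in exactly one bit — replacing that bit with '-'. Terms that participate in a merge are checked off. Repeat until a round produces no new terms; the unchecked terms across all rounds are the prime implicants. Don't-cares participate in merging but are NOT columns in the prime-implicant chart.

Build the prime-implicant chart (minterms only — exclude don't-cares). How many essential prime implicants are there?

5

Round 0: 00000✓ 00011✓ 00100✓ 00101✓ 00111✓ 01000✓ 01001✓ 01100✓ 01101✓ 01110✓ 01111✓ 10000✓ 10001✓ 10010✓ 10011✓ 10100✓ 10101✓ 10110✓ 11000✓ 11010✓ 11011✓ 11100✓ 11101✓ 11110✓
Round 1: -0000✓ -0011 -0100✓ -0101✓ -1000✓ -1100✓ -1101✓ -1110✓ 0-000✓ 0-100✓ 0-101✓ 0-111✓ 00-00✓ 00-11 001-1✓ 0010-✓ 01-00✓ 01-01✓ 0100-✓ 011-0✓ 011-1✓ 0110-✓ 0111-✓ 1-000✓ 1-010✓ 1-011✓ 1-100✓ 1-101✓ 1-110✓ 10-00✓ 10-01✓ 10-10✓ 100-0✓ 100-1✓ 1000-✓ 1001-✓ 101-0✓ 1010-✓ 11-00✓ 11-10✓ 110-0✓ 1101-✓ 111-0✓ 1110-✓
Round 2: --000✓ --100✓ --101✓ -0-00✓ -010-✓ -1-00✓ -11-0 -110-✓ 0--00✓ 0-1-1 0-10-✓ 01-0- 011-- 1--00✓ 1--10✓ 1-0-0✓ 1-01- 1-1-0✓ 1-10-✓ 10--0✓ 10-0- 100-- 11--0✓
Round 3: ---00 --10- 1---0
PIs = {---00, --10-, -0011, -11-0, 0-1-1, 00-11, 01-0-, 011--, 1---0, 1-01-, 10-0-, 100--}
Coverage chart:
  m0: ---00 ←essential
  m3: -0011,00-11
  m4: ---00,--10-
  m5: --10-,0-1-1
  m7: 0-1-1,00-11
  m8: ---00,01-0-
  m9: 01-0- ←essential
  m12: ---00,--10-,-11-0,01-0-,011--
  m13: --10-,0-1-1,01-0-,011--
  m14: -11-0,011--
  m15: 0-1-1,011--
  m16: ---00,1---0,10-0-,100--
  m17: 10-0-,100--
  m18: 1---0,1-01-,100--
  m19: -0011,1-01-,100--
  m20: ---00,--10-,1---0,10-0-
  m21: --10-,10-0-
  m22: 1---0 ←essential
  m24: ---00,1---0
  m26: 1---0,1-01-
  m27: 1-01- ←essential
  m28: ---00,--10-,-11-0,1---0
  m29: --10- ←essential
  m30: -11-0,1---0
Essential: ---00, --10-, 01-0-, 1---0, 1-01-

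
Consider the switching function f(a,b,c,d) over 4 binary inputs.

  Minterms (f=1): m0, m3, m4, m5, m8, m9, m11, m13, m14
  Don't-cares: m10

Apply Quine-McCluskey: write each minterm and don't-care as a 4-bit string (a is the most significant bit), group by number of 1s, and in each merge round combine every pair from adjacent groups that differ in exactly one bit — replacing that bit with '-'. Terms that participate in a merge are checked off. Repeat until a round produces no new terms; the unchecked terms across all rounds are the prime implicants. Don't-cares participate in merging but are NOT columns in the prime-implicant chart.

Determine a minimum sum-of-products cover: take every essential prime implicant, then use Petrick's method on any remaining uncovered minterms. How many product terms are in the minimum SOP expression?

size-2^0 implicants → 0000(✓)  0011(✓)  0100(✓)  0101(✓)  1000(✓)  1001(✓)  1010(✓)  1011(✓)  1101(✓)  1110(✓)
size-2^1 implicants → -000  -011  -101  0-00  010-  1-01  1-10  10-0(✓)  10-1(✓)  100-(✓)  101-(✓)
size-2^2 implicants → 10--
Unchecked terms (primes): -000, -011, -101, 0-00, 010-, 1-01, 1-10, 10--
Minterm coverage:
  m0 ⊆ -000,0-00
  m3 ⊆ -011 [E]
  m4 ⊆ 0-00,010-
  m5 ⊆ -101,010-
  m8 ⊆ -000,10--
  m9 ⊆ 1-01,10--
  m11 ⊆ -011,10--
  m13 ⊆ -101,1-01
  m14 ⊆ 1-10 [E]
E = {-011, 1-10}
Petrick residual → -000, 010-, 1-01
Cover = b'c'd' + b'cd + a'bc' + ac'd + acd'  |cover|=5

5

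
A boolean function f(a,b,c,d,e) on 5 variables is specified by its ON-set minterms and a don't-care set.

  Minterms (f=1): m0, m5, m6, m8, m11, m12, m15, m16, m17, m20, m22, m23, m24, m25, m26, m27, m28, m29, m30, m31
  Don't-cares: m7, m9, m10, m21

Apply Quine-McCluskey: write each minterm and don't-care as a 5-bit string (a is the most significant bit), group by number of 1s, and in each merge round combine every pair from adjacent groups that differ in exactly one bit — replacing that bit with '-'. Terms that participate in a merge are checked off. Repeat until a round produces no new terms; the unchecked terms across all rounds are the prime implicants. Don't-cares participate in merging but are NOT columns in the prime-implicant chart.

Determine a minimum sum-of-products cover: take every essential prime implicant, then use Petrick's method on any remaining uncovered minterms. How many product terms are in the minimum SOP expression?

size-2^0 implicants → 00000(✓)  00101(✓)  00110(✓)  00111(✓)  01000(✓)  01001(✓)  01010(✓)  01011(✓)  01100(✓)  01111(✓)  10000(✓)  10001(✓)  10100(✓)  10101(✓)  10110(✓)  10111(✓)  11000(✓)  11001(✓)  11010(✓)  11011(✓)  11100(✓)  11101(✓)  11110(✓)  11111(✓)
size-2^1 implicants → -0000(✓)  -0101(✓)  -0110(✓)  -0111(✓)  -1000(✓)  -1001(✓)  -1010(✓)  -1011(✓)  -1100(✓)  -1111(✓)  0-000(✓)  0-111(✓)  001-1(✓)  0011-(✓)  01-00(✓)  01-11(✓)  010-0(✓)  010-1(✓)  0100-(✓)  0101-(✓)  1-000(✓)  1-001(✓)  1-100(✓)  1-101(✓)  1-110(✓)  1-111(✓)  10-00(✓)  10-01(✓)  1000-(✓)  101-0(✓)  101-1(✓)  1010-(✓)  1011-(✓)  11-00(✓)  11-01(✓)  11-10(✓)  11-11(✓)  110-0(✓)  110-1(✓)  1100-(✓)  1101-(✓)  111-0(✓)  111-1(✓)  1110-(✓)  1111-(✓)
size-2^2 implicants → --000  --111  -01-1  -011-  -1-00  -1-11  -10-0(✓)  -10-1(✓)  -100-(✓)  -101-(✓)  010--(✓)  1--00(✓)  1--01(✓)  1-00-(✓)  1-1-0(✓)  1-1-1(✓)  1-10-(✓)  1-11-(✓)  10-0-(✓)  101--(✓)  11--0(✓)  11--1(✓)  11-0-(✓)  11-1-(✓)  110--(✓)  111--(✓)
size-2^3 implicants → -10--  1--0-  1-1--  11---
Unchecked terms (primes): --000, --111, -01-1, -011-, -1-00, -1-11, -10--, 1--0-, 1-1--, 11---
Minterm coverage:
  m0 ⊆ --000 [E]
  m5 ⊆ -01-1 [E]
  m6 ⊆ -011- [E]
  m8 ⊆ --000,-1-00,-10--
  m11 ⊆ -1-11,-10--
  m12 ⊆ -1-00 [E]
  m15 ⊆ --111,-1-11
  m16 ⊆ --000,1--0-
  m17 ⊆ 1--0- [E]
  m20 ⊆ 1--0-,1-1--
  m22 ⊆ -011-,1-1--
  m23 ⊆ --111,-01-1,-011-,1-1--
  m24 ⊆ --000,-1-00,-10--,1--0-,11---
  m25 ⊆ -10--,1--0-,11---
  m26 ⊆ -10--,11---
  m27 ⊆ -1-11,-10--,11---
  m28 ⊆ -1-00,1--0-,1-1--,11---
  m29 ⊆ 1--0-,1-1--,11---
  m30 ⊆ 1-1--,11---
  m31 ⊆ --111,-1-11,1-1--,11---
E = {--000, -01-1, -011-, -1-00, 1--0-}
Petrick residual → -1-11, 11---
Cover = c'd'e' + b'ce + b'cd + bd'e' + bde + ad' + ab  |cover|=7

7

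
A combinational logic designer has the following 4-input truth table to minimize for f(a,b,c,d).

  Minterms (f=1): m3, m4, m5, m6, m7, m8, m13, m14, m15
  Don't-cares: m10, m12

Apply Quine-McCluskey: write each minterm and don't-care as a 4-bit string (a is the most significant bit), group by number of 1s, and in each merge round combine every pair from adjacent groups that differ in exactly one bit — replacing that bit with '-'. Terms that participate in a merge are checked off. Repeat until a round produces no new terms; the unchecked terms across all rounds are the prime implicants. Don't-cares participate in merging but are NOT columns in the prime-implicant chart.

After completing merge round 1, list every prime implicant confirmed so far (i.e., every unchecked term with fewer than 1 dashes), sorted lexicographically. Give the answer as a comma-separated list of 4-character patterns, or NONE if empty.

size-2^0 implicants → 0011(✓)  0100(✓)  0101(✓)  0110(✓)  0111(✓)  1000(✓)  1010(✓)  1100(✓)  1101(✓)  1110(✓)  1111(✓)
size-2^1 implicants → -100(✓)  -101(✓)  -110(✓)  -111(✓)  0-11  01-0(✓)  01-1(✓)  010-(✓)  011-(✓)  1-00(✓)  1-10(✓)  10-0(✓)  11-0(✓)  11-1(✓)  110-(✓)  111-(✓)
size-2^2 implicants → -1-0(✓)  -1-1(✓)  -10-(✓)  -11-(✓)  01--(✓)  1--0  11--(✓)
size-2^3 implicants → -1--
Unchecked terms (primes): -1--, 0-11, 1--0

NONE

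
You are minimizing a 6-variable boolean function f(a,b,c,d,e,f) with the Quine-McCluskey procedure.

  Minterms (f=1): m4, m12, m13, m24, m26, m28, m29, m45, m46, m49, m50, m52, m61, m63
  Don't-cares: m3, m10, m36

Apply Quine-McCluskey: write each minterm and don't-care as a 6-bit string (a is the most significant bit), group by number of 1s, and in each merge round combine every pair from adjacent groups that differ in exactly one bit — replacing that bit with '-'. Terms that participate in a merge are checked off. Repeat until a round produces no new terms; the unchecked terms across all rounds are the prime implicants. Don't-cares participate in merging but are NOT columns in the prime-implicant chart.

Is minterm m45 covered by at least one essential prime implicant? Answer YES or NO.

YES

[col 0] 000011, 000100*, 001010*, 001100*, 001101*, 011000*, 011010*, 011100*, 011101*, 100100*, 101101*, 101110, 110001, 110010, 110100*, 111101*, 111111*
[col 1] -00100, -01101*, -11101*, 0-1010, 0-1100*, 0-1101*, 00-100, 00110-*, 011-00, 0110-0, 01110-*, 1-0100, 1-1101*, 1111-1
[col 2] --1101, 0-110-
Prime implicants: --1101, -00100, 0-1010, 0-110-, 00-100, 000011, 011-00, 0110-0, 1-0100, 101110, 110001, 110010, 1111-1
PI chart (minterm → PIs covering it):
  4 | -00100,00-100
  12 | 0-110-,00-100
  13 | --1101,0-110-
  24 | 011-00,0110-0
  26 | 0-1010,0110-0
  28 | 0-110-,011-00
  29 | --1101,0-110-
  45 | --1101  (sole → essential)
  46 | 101110  (sole → essential)
  49 | 110001  (sole → essential)
  50 | 110010  (sole → essential)
  52 | 1-0100  (sole → essential)
  61 | --1101,1111-1
  63 | 1111-1  (sole → essential)
Essential prime implicants: --1101, 1-0100, 101110, 110001, 110010, 1111-1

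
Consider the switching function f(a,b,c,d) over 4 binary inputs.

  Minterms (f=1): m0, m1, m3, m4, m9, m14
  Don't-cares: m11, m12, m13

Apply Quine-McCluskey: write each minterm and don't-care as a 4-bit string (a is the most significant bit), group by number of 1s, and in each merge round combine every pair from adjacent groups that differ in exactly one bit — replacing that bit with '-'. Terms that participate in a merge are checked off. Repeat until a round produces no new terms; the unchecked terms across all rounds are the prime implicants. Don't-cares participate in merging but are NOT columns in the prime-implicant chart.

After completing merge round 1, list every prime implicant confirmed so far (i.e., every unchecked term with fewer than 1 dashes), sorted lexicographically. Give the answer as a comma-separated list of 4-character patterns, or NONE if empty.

size-2^0 implicants → 0000(✓)  0001(✓)  0011(✓)  0100(✓)  1001(✓)  1011(✓)  1100(✓)  1101(✓)  1110(✓)
size-2^1 implicants → -001(✓)  -011(✓)  -100  0-00  00-1(✓)  000-  1-01  10-1(✓)  11-0  110-
size-2^2 implicants → -0-1
Unchecked terms (primes): -0-1, -100, 0-00, 000-, 1-01, 11-0, 110-

NONE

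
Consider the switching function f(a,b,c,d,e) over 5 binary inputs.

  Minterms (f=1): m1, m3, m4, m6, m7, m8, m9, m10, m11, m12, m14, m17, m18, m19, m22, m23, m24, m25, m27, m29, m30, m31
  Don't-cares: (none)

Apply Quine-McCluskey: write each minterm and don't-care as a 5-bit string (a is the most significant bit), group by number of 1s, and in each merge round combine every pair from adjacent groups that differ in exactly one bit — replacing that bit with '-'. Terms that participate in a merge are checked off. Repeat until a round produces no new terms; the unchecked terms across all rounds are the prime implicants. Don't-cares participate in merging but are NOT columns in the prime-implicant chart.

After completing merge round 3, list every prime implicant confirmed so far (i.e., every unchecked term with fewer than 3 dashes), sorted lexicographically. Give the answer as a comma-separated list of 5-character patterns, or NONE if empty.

--110, -0-11, -011-, -100-, 0-1-0, 01--0, 010--, 1--11, 1-11-, 10-1-, 11--1

Round 0: 00001✓ 00011✓ 00100✓ 00110✓ 00111✓ 01000✓ 01001✓ 01010✓ 01011✓ 01100✓ 01110✓ 10001✓ 10010✓ 10011✓ 10110✓ 10111✓ 11000✓ 11001✓ 11011✓ 11101✓ 11110✓ 11111✓
Round 1: -0001✓ -0011✓ -0110✓ -0111✓ -1000✓ -1001✓ -1011✓ -1110✓ 0-001✓ 0-011✓ 0-100✓ 0-110✓ 00-11✓ 000-1✓ 001-0✓ 0011-✓ 01-00✓ 01-10✓ 010-0✓ 010-1✓ 0100-✓ 0101-✓ 011-0✓ 1-001✓ 1-011✓ 1-110✓ 1-111✓ 10-10✓ 10-11✓ 100-1✓ 1001-✓ 1011-✓ 11-01✓ 11-11✓ 110-1✓ 1100-✓ 111-1✓ 1111-✓
Round 2: --001✓ --011✓ --110 -0-11 -00-1✓ -011- -10-1✓ -100- 0-0-1✓ 0-1-0 01--0 010-- 1--11 1-0-1✓ 1-11- 10-1- 11--1
Round 3: --0-1
PIs = {--0-1, --110, -0-11, -011-, -100-, 0-1-0, 01--0, 010--, 1--11, 1-11-, 10-1-, 11--1}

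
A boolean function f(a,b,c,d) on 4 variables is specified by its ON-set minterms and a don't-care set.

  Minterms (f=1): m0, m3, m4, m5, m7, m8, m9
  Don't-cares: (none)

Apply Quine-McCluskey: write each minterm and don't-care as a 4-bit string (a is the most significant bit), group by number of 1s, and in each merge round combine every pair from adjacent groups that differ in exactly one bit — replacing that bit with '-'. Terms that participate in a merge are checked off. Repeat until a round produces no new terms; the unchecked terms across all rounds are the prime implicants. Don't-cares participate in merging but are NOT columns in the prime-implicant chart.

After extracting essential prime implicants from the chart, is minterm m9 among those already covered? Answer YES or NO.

[col 0] 0000*, 0011*, 0100*, 0101*, 0111*, 1000*, 1001*
[col 1] -000, 0-00, 0-11, 01-1, 010-, 100-
Prime implicants: -000, 0-00, 0-11, 01-1, 010-, 100-
PI chart (minterm → PIs covering it):
  0 | -000,0-00
  3 | 0-11  (sole → essential)
  4 | 0-00,010-
  5 | 01-1,010-
  7 | 0-11,01-1
  8 | -000,100-
  9 | 100-  (sole → essential)
Essential prime implicants: 0-11, 100-

YES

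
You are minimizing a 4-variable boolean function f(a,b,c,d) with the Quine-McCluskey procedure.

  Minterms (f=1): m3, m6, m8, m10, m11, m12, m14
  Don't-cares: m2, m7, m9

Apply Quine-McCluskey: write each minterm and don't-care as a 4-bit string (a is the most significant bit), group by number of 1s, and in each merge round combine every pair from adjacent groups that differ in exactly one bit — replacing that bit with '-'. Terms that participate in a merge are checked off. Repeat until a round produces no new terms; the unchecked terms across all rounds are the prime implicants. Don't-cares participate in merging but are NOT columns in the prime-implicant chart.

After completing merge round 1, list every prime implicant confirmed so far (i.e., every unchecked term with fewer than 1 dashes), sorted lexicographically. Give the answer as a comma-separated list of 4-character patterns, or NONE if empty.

[col 0] 0010*, 0011*, 0110*, 0111*, 1000*, 1001*, 1010*, 1011*, 1100*, 1110*
[col 1] -010*, -011*, -110*, 0-10*, 0-11*, 001-*, 011-*, 1-00*, 1-10*, 10-0*, 10-1*, 100-*, 101-*, 11-0*
[col 2] --10, -01-, 0-1-, 1--0, 10--
Prime implicants: --10, -01-, 0-1-, 1--0, 10--

NONE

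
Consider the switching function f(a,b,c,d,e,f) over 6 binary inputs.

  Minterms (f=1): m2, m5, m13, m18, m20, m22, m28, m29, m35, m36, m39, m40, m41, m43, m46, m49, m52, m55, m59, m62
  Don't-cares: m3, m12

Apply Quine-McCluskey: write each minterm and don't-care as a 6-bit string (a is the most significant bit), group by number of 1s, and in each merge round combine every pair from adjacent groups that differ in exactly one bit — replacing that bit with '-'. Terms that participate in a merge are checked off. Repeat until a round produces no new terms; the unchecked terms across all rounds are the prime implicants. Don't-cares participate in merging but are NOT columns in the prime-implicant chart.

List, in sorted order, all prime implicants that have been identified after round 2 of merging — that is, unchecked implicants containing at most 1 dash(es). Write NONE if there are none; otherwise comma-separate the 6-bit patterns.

[col 0] 000010*, 000011*, 000101*, 001100*, 001101*, 010010*, 010100*, 010110*, 011100*, 011101*, 100011*, 100100*, 100111*, 101000*, 101001*, 101011*, 101110*, 110001, 110100*, 110111*, 111011*, 111110*
[col 1] -00011, -10100, 0-0010, 0-1100*, 0-1101*, 00-101, 00001-, 00110-*, 01-100, 010-10, 0101-0, 01110-*, 1-0100, 1-0111, 1-1011, 1-1110, 10-011, 100-11, 1010-1, 10100-
[col 2] 0-110-
Prime implicants: -00011, -10100, 0-0010, 0-110-, 00-101, 00001-, 01-100, 010-10, 0101-0, 1-0100, 1-0111, 1-1011, 1-1110, 10-011, 100-11, 1010-1, 10100-, 110001

-00011, -10100, 0-0010, 00-101, 00001-, 01-100, 010-10, 0101-0, 1-0100, 1-0111, 1-1011, 1-1110, 10-011, 100-11, 1010-1, 10100-, 110001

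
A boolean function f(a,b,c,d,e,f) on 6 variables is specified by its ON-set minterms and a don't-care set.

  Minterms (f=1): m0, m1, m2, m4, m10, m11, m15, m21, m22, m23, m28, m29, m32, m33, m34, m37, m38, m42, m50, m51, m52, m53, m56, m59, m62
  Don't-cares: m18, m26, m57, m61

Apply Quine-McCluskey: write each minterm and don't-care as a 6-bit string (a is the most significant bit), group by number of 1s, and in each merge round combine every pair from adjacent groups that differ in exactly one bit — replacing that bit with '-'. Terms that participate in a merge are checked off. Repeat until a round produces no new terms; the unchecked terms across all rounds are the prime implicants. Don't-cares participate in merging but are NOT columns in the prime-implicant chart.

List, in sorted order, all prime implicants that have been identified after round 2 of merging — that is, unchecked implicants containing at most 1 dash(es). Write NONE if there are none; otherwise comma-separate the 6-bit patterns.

size-2^0 implicants → 000000(✓)  000001(✓)  000010(✓)  000100(✓)  001010(✓)  001011(✓)  001111(✓)  010010(✓)  010101(✓)  010110(✓)  010111(✓)  011010(✓)  011100(✓)  011101(✓)  100000(✓)  100001(✓)  100010(✓)  100101(✓)  100110(✓)  101010(✓)  110010(✓)  110011(✓)  110100(✓)  110101(✓)  111000(✓)  111001(✓)  111011(✓)  111101(✓)  111110
size-2^1 implicants → -00000(✓)  -00001(✓)  -00010(✓)  -01010(✓)  -10010(✓)  -10101(✓)  -11101(✓)  0-0010(✓)  0-1010(✓)  00-010(✓)  000-00  0000-0(✓)  00000-(✓)  001-11  00101-  01-010(✓)  01-101(✓)  010-10  0101-1  01011-  01110-  1-0010(✓)  1-0101  10-010(✓)  100-01  100-10  1000-0(✓)  10000-(✓)  11-011  11-101(✓)  11001-  11010-  111-01  1110-1  11100-
size-2^2 implicants → --0010  -0-010  -000-0  -0000-  -1-101  0--010
Unchecked terms (primes): --0010, -0-010, -000-0, -0000-, -1-101, 0--010, 000-00, 001-11, 00101-, 010-10, 0101-1, 01011-, 01110-, 1-0101, 100-01, 100-10, 11-011, 11001-, 11010-, 111-01, 1110-1, 11100-, 111110

000-00, 001-11, 00101-, 010-10, 0101-1, 01011-, 01110-, 1-0101, 100-01, 100-10, 11-011, 11001-, 11010-, 111-01, 1110-1, 11100-, 111110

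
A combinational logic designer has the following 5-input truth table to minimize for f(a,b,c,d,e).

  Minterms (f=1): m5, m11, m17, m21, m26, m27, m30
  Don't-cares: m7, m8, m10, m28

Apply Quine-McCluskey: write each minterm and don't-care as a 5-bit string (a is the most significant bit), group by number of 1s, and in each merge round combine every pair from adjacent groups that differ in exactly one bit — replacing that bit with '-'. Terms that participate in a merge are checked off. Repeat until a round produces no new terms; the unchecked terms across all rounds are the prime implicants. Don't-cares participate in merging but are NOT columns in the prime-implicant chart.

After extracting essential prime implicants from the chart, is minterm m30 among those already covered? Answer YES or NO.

NO

size-2^0 implicants → 00101(✓)  00111(✓)  01000(✓)  01010(✓)  01011(✓)  10001(✓)  10101(✓)  11010(✓)  11011(✓)  11100(✓)  11110(✓)
size-2^1 implicants → -0101  -1010(✓)  -1011(✓)  001-1  010-0  0101-(✓)  10-01  11-10  1101-(✓)  111-0
size-2^2 implicants → -101-
Unchecked terms (primes): -0101, -101-, 001-1, 010-0, 10-01, 11-10, 111-0
Minterm coverage:
  m5 ⊆ -0101,001-1
  m11 ⊆ -101- [E]
  m17 ⊆ 10-01 [E]
  m21 ⊆ -0101,10-01
  m26 ⊆ -101-,11-10
  m27 ⊆ -101- [E]
  m30 ⊆ 11-10,111-0
E = {-101-, 10-01}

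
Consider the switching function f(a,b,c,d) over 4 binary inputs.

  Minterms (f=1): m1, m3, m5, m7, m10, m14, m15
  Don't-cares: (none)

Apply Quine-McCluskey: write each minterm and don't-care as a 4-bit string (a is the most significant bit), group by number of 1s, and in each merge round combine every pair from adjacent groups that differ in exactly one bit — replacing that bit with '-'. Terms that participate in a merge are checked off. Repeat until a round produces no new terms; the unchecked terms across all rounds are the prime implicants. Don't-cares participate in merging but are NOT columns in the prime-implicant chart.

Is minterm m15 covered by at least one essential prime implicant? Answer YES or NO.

NO

[col 0] 0001*, 0011*, 0101*, 0111*, 1010*, 1110*, 1111*
[col 1] -111, 0-01*, 0-11*, 00-1*, 01-1*, 1-10, 111-
[col 2] 0--1
Prime implicants: -111, 0--1, 1-10, 111-
PI chart (minterm → PIs covering it):
  1 | 0--1  (sole → essential)
  3 | 0--1  (sole → essential)
  5 | 0--1  (sole → essential)
  7 | -111,0--1
  10 | 1-10  (sole → essential)
  14 | 1-10,111-
  15 | -111,111-
Essential prime implicants: 0--1, 1-10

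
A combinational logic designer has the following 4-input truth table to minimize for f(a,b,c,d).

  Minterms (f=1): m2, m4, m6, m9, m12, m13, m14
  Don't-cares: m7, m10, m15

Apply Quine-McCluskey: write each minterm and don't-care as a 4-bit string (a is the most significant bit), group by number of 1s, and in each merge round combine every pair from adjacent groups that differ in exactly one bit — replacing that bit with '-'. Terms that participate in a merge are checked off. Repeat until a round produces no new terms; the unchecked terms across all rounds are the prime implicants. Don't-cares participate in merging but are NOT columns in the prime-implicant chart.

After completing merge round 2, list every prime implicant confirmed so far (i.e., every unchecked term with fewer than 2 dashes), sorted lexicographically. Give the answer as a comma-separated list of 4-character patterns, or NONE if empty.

[col 0] 0010*, 0100*, 0110*, 0111*, 1001*, 1010*, 1100*, 1101*, 1110*, 1111*
[col 1] -010*, -100*, -110*, -111*, 0-10*, 01-0*, 011-*, 1-01, 1-10*, 11-0*, 11-1*, 110-*, 111-*
[col 2] --10, -1-0, -11-, 11--
Prime implicants: --10, -1-0, -11-, 1-01, 11--

1-01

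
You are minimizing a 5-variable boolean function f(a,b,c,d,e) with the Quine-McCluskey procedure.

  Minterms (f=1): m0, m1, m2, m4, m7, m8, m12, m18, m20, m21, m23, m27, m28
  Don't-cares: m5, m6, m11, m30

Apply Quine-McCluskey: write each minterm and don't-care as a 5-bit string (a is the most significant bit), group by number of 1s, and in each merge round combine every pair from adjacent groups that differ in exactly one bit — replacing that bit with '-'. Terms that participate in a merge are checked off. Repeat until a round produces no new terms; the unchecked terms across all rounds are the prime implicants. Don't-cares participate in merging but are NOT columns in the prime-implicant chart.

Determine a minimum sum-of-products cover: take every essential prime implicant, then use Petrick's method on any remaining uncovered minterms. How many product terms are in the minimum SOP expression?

6

[col 0] 00000*, 00001*, 00010*, 00100*, 00101*, 00110*, 00111*, 01000*, 01011*, 01100*, 10010*, 10100*, 10101*, 10111*, 11011*, 11100*, 11110*
[col 1] -0010, -0100*, -0101*, -0111*, -1011, -1100*, 0-000*, 0-100*, 00-00*, 00-01*, 00-10*, 000-0*, 0000-*, 001-0*, 001-1*, 0010-*, 0011-*, 01-00*, 1-100*, 101-1*, 1010-*, 111-0
[col 2] --100, -01-1, -010-, 0--00, 00--0, 00-0-, 001--
Prime implicants: --100, -0010, -01-1, -010-, -1011, 0--00, 00--0, 00-0-, 001--, 111-0
PI chart (minterm → PIs covering it):
  0 | 0--00,00--0,00-0-
  1 | 00-0-  (sole → essential)
  2 | -0010,00--0
  4 | --100,-010-,0--00,00--0,00-0-,001--
  7 | -01-1,001--
  8 | 0--00  (sole → essential)
  12 | --100,0--00
  18 | -0010  (sole → essential)
  20 | --100,-010-
  21 | -01-1,-010-
  23 | -01-1  (sole → essential)
  27 | -1011  (sole → essential)
  28 | --100,111-0
Essential prime implicants: -0010, -01-1, -1011, 0--00, 00-0-
Petrick residual → --100
Minimum SOP uses 6 PIs: cd'e' + b'c'de' + b'ce + bc'de + a'd'e' + a'b'd'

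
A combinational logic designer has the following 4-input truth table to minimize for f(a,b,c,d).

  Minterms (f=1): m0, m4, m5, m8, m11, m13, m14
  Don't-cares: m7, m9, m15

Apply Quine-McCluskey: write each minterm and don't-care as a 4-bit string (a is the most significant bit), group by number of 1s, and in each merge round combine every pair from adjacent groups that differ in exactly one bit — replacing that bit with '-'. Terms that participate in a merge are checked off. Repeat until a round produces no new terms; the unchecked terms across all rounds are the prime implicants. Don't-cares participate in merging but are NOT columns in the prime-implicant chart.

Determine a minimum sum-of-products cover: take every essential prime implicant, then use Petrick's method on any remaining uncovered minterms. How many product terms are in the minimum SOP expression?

[col 0] 0000*, 0100*, 0101*, 0111*, 1000*, 1001*, 1011*, 1101*, 1110*, 1111*
[col 1] -000, -101*, -111*, 0-00, 01-1*, 010-, 1-01*, 1-11*, 10-1*, 100-, 11-1*, 111-
[col 2] -1-1, 1--1
Prime implicants: -000, -1-1, 0-00, 010-, 1--1, 100-, 111-
PI chart (minterm → PIs covering it):
  0 | -000,0-00
  4 | 0-00,010-
  5 | -1-1,010-
  8 | -000,100-
  11 | 1--1  (sole → essential)
  13 | -1-1,1--1
  14 | 111-  (sole → essential)
Essential prime implicants: 1--1, 111-
Petrick residual → -000, 010-
Minimum SOP uses 4 PIs: b'c'd' + a'bc' + ad + abc

4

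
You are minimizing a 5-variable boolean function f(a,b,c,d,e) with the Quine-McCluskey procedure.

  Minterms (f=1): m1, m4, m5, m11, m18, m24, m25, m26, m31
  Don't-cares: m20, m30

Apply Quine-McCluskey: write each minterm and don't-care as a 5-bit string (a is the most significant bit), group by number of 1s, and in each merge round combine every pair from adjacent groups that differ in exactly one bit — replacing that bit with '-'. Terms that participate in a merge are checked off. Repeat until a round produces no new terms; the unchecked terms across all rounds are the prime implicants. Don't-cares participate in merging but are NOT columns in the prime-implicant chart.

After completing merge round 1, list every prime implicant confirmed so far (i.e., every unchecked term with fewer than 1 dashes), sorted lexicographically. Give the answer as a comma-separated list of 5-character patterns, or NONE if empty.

01011

[col 0] 00001*, 00100*, 00101*, 01011, 10010*, 10100*, 11000*, 11001*, 11010*, 11110*, 11111*
[col 1] -0100, 00-01, 0010-, 1-010, 11-10, 110-0, 1100-, 1111-
Prime implicants: -0100, 00-01, 0010-, 01011, 1-010, 11-10, 110-0, 1100-, 1111-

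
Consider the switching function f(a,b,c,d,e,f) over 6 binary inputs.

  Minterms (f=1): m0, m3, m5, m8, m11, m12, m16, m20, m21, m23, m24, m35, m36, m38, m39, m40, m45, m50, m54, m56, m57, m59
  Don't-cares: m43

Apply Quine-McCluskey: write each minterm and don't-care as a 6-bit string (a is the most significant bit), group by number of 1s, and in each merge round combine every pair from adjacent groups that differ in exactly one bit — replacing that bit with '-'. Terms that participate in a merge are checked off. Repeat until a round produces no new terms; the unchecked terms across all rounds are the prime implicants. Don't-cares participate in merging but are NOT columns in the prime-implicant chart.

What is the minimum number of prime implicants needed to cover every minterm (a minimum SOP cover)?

size-2^0 implicants → 000000(✓)  000011(✓)  000101(✓)  001000(✓)  001011(✓)  001100(✓)  010000(✓)  010100(✓)  010101(✓)  010111(✓)  011000(✓)  100011(✓)  100100(✓)  100110(✓)  100111(✓)  101000(✓)  101011(✓)  101101  110010(✓)  110110(✓)  111000(✓)  111001(✓)  111011(✓)
size-2^1 implicants → -00011(✓)  -01000(✓)  -01011(✓)  -11000(✓)  0-0000(✓)  0-0101  0-1000(✓)  00-000(✓)  00-011(✓)  001-00  01-000(✓)  010-00  0101-1  01010-  1-0110  1-1000(✓)  1-1011  10-011(✓)  100-11  1001-0  10011-  110-10  1110-1  11100-
size-2^2 implicants → --1000  -0-011  0--000
Unchecked terms (primes): --1000, -0-011, 0--000, 0-0101, 001-00, 010-00, 0101-1, 01010-, 1-0110, 1-1011, 100-11, 1001-0, 10011-, 101101, 110-10, 1110-1, 11100-
Minterm coverage:
  m0 ⊆ 0--000 [E]
  m3 ⊆ -0-011 [E]
  m5 ⊆ 0-0101 [E]
  m8 ⊆ --1000,0--000,001-00
  m11 ⊆ -0-011 [E]
  m12 ⊆ 001-00 [E]
  m16 ⊆ 0--000,010-00
  m20 ⊆ 010-00,01010-
  m21 ⊆ 0-0101,0101-1,01010-
  m23 ⊆ 0101-1 [E]
  m24 ⊆ --1000,0--000
  m35 ⊆ -0-011,100-11
  m36 ⊆ 1001-0 [E]
  m38 ⊆ 1-0110,1001-0,10011-
  m39 ⊆ 100-11,10011-
  m40 ⊆ --1000 [E]
  m45 ⊆ 101101 [E]
  m50 ⊆ 110-10 [E]
  m54 ⊆ 1-0110,110-10
  m56 ⊆ --1000,11100-
  m57 ⊆ 1110-1,11100-
  m59 ⊆ 1-1011,1110-1
E = {--1000, -0-011, 0--000, 0-0101, 001-00, 0101-1, 1001-0, 101101, 110-10}
Petrick residual → 010-00, 100-11, 1110-1
Cover = cd'e'f' + b'd'ef + a'd'e'f' + a'c'de'f + a'b'ce'f' + a'bc'e'f' + a'bc'df + ab'c'ef + ab'c'df' + ab'cde'f + abc'ef' + abcd'f  |cover|=12

12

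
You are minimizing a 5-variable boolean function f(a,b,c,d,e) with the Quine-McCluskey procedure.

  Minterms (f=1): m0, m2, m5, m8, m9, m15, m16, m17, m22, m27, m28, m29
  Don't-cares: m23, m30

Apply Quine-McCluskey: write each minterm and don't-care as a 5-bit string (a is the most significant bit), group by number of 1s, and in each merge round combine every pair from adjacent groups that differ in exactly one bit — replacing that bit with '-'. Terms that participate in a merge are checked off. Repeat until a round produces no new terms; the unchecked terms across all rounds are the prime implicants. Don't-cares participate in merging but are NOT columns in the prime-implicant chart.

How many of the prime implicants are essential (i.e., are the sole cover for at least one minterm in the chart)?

7

Round 0: 00000✓ 00010✓ 00101 01000✓ 01001✓ 01111 10000✓ 10001✓ 10110✓ 10111✓ 11011 11100✓ 11101✓ 11110✓
Round 1: -0000 0-000 000-0 0100- 1-110 1000- 1011- 111-0 1110-
PIs = {-0000, 0-000, 000-0, 00101, 0100-, 01111, 1-110, 1000-, 1011-, 11011, 111-0, 1110-}
Coverage chart:
  m0: -0000,0-000,000-0
  m2: 000-0 ←essential
  m5: 00101 ←essential
  m8: 0-000,0100-
  m9: 0100- ←essential
  m15: 01111 ←essential
  m16: -0000,1000-
  m17: 1000- ←essential
  m22: 1-110,1011-
  m27: 11011 ←essential
  m28: 111-0,1110-
  m29: 1110- ←essential
Essential: 000-0, 00101, 0100-, 01111, 1000-, 11011, 1110-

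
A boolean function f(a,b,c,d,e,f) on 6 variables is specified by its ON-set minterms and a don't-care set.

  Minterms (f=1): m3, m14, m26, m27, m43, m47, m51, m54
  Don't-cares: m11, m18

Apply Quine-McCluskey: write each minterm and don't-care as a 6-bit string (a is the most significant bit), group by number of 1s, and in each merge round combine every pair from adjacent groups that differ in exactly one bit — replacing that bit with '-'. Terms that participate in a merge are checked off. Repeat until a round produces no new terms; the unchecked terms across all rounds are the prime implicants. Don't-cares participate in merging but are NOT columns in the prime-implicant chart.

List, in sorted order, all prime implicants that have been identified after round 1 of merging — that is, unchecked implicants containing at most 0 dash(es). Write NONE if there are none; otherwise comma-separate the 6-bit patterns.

Round 0: 000011✓ 001011✓ 001110 010010✓ 011010✓ 011011✓ 101011✓ 101111✓ 110011 110110
Round 1: -01011 0-1011 00-011 01-010 01101- 101-11
PIs = {-01011, 0-1011, 00-011, 001110, 01-010, 01101-, 101-11, 110011, 110110}

001110, 110011, 110110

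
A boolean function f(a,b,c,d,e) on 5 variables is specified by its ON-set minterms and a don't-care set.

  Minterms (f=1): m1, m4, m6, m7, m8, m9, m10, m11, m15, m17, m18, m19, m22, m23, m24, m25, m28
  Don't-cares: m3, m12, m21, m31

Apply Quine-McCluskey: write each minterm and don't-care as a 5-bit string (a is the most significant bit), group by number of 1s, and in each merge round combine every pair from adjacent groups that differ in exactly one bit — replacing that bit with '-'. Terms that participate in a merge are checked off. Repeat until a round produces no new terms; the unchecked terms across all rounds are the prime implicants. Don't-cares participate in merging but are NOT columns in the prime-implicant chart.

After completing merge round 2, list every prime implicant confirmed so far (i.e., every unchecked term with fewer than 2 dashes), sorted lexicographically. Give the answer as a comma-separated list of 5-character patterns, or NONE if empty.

0-100, 001-0

size-2^0 implicants → 00001(✓)  00011(✓)  00100(✓)  00110(✓)  00111(✓)  01000(✓)  01001(✓)  01010(✓)  01011(✓)  01100(✓)  01111(✓)  10001(✓)  10010(✓)  10011(✓)  10101(✓)  10110(✓)  10111(✓)  11000(✓)  11001(✓)  11100(✓)  11111(✓)
size-2^1 implicants → -0001(✓)  -0011(✓)  -0110(✓)  -0111(✓)  -1000(✓)  -1001(✓)  -1100(✓)  -1111(✓)  0-001(✓)  0-011(✓)  0-100  0-111(✓)  00-11(✓)  000-1(✓)  001-0  0011-(✓)  01-00(✓)  01-11(✓)  010-0(✓)  010-1(✓)  0100-(✓)  0101-(✓)  1-001(✓)  1-111(✓)  10-01(✓)  10-10(✓)  10-11(✓)  100-1(✓)  1001-(✓)  101-1(✓)  1011-(✓)  11-00(✓)  1100-(✓)
size-2^2 implicants → --001  --111  -0-11  -00-1  -011-  -1-00  -100-  0--11  0-0-1  010--  10--1  10-1-
Unchecked terms (primes): --001, --111, -0-11, -00-1, -011-, -1-00, -100-, 0--11, 0-0-1, 0-100, 001-0, 010--, 10--1, 10-1-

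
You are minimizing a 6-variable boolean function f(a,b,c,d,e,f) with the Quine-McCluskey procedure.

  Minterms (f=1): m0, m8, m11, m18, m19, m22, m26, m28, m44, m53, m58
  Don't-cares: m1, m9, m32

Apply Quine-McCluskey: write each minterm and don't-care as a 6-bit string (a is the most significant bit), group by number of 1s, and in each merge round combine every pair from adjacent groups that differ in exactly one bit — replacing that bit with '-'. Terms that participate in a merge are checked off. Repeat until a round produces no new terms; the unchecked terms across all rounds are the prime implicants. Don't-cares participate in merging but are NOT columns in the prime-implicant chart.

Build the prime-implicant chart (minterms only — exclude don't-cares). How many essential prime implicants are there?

size-2^0 implicants → 000000(✓)  000001(✓)  001000(✓)  001001(✓)  001011(✓)  010010(✓)  010011(✓)  010110(✓)  011010(✓)  011100  100000(✓)  101100  110101  111010(✓)
size-2^1 implicants → -00000  -11010  00-000(✓)  00-001(✓)  00000-(✓)  0010-1  00100-(✓)  01-010  010-10  01001-
size-2^2 implicants → 00-00-
Unchecked terms (primes): -00000, -11010, 00-00-, 0010-1, 01-010, 010-10, 01001-, 011100, 101100, 110101
Minterm coverage:
  m0 ⊆ -00000,00-00-
  m8 ⊆ 00-00- [E]
  m11 ⊆ 0010-1 [E]
  m18 ⊆ 01-010,010-10,01001-
  m19 ⊆ 01001- [E]
  m22 ⊆ 010-10 [E]
  m26 ⊆ -11010,01-010
  m28 ⊆ 011100 [E]
  m44 ⊆ 101100 [E]
  m53 ⊆ 110101 [E]
  m58 ⊆ -11010 [E]
E = {-11010, 00-00-, 0010-1, 010-10, 01001-, 011100, 101100, 110101}

8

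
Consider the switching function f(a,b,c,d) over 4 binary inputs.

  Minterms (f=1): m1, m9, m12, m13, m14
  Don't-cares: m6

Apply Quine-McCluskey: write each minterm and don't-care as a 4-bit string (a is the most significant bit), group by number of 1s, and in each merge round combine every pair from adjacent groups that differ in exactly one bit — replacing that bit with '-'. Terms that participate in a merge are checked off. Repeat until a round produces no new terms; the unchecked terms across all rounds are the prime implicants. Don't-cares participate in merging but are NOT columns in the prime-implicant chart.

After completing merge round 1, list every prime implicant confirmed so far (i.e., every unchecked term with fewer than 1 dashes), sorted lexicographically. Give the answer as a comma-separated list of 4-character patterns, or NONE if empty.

NONE

[col 0] 0001*, 0110*, 1001*, 1100*, 1101*, 1110*
[col 1] -001, -110, 1-01, 11-0, 110-
Prime implicants: -001, -110, 1-01, 11-0, 110-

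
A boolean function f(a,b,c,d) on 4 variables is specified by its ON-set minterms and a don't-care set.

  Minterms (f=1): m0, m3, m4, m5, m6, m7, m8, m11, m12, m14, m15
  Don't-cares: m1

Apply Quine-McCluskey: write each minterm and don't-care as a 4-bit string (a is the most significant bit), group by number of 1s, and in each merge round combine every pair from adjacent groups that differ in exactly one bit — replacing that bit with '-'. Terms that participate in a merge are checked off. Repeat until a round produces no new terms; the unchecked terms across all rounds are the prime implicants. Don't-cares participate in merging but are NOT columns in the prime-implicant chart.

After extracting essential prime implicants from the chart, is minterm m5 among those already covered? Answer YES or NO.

NO

Round 0: 0000✓ 0001✓ 0011✓ 0100✓ 0101✓ 0110✓ 0111✓ 1000✓ 1011✓ 1100✓ 1110✓ 1111✓
Round 1: -000✓ -011✓ -100✓ -110✓ -111✓ 0-00✓ 0-01✓ 0-11✓ 00-1✓ 000-✓ 01-0✓ 01-1✓ 010-✓ 011-✓ 1-00✓ 1-11✓ 11-0✓ 111-✓
Round 2: --00 --11 -1-0 -11- 0--1 0-0- 01--
PIs = {--00, --11, -1-0, -11-, 0--1, 0-0-, 01--}
Coverage chart:
  m0: --00,0-0-
  m3: --11,0--1
  m4: --00,-1-0,0-0-,01--
  m5: 0--1,0-0-,01--
  m6: -1-0,-11-,01--
  m7: --11,-11-,0--1,01--
  m8: --00 ←essential
  m11: --11 ←essential
  m12: --00,-1-0
  m14: -1-0,-11-
  m15: --11,-11-
Essential: --00, --11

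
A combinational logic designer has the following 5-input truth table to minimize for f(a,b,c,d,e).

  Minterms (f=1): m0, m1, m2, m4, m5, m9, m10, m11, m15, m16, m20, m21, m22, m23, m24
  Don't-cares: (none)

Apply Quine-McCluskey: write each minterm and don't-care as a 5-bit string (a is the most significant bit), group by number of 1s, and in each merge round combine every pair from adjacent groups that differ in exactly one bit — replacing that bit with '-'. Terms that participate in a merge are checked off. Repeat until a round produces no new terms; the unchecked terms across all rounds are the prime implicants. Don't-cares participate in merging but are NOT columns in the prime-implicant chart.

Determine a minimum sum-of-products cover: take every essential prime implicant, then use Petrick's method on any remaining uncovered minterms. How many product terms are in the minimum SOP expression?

6

size-2^0 implicants → 00000(✓)  00001(✓)  00010(✓)  00100(✓)  00101(✓)  01001(✓)  01010(✓)  01011(✓)  01111(✓)  10000(✓)  10100(✓)  10101(✓)  10110(✓)  10111(✓)  11000(✓)
size-2^1 implicants → -0000(✓)  -0100(✓)  -0101(✓)  0-001  0-010  00-00(✓)  00-01(✓)  000-0  0000-(✓)  0010-(✓)  01-11  010-1  0101-  1-000  10-00(✓)  101-0(✓)  101-1(✓)  1010-(✓)  1011-(✓)
size-2^2 implicants → -0-00  -010-  00-0-  101--
Unchecked terms (primes): -0-00, -010-, 0-001, 0-010, 00-0-, 000-0, 01-11, 010-1, 0101-, 1-000, 101--
Minterm coverage:
  m0 ⊆ -0-00,00-0-,000-0
  m1 ⊆ 0-001,00-0-
  m2 ⊆ 0-010,000-0
  m4 ⊆ -0-00,-010-,00-0-
  m5 ⊆ -010-,00-0-
  m9 ⊆ 0-001,010-1
  m10 ⊆ 0-010,0101-
  m11 ⊆ 01-11,010-1,0101-
  m15 ⊆ 01-11 [E]
  m16 ⊆ -0-00,1-000
  m20 ⊆ -0-00,-010-,101--
  m21 ⊆ -010-,101--
  m22 ⊆ 101-- [E]
  m23 ⊆ 101-- [E]
  m24 ⊆ 1-000 [E]
E = {01-11, 1-000, 101--}
Petrick residual → 0-001, 0-010, 00-0-
Cover = a'c'd'e + a'c'de' + a'b'd' + a'bde + ac'd'e' + ab'c  |cover|=6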